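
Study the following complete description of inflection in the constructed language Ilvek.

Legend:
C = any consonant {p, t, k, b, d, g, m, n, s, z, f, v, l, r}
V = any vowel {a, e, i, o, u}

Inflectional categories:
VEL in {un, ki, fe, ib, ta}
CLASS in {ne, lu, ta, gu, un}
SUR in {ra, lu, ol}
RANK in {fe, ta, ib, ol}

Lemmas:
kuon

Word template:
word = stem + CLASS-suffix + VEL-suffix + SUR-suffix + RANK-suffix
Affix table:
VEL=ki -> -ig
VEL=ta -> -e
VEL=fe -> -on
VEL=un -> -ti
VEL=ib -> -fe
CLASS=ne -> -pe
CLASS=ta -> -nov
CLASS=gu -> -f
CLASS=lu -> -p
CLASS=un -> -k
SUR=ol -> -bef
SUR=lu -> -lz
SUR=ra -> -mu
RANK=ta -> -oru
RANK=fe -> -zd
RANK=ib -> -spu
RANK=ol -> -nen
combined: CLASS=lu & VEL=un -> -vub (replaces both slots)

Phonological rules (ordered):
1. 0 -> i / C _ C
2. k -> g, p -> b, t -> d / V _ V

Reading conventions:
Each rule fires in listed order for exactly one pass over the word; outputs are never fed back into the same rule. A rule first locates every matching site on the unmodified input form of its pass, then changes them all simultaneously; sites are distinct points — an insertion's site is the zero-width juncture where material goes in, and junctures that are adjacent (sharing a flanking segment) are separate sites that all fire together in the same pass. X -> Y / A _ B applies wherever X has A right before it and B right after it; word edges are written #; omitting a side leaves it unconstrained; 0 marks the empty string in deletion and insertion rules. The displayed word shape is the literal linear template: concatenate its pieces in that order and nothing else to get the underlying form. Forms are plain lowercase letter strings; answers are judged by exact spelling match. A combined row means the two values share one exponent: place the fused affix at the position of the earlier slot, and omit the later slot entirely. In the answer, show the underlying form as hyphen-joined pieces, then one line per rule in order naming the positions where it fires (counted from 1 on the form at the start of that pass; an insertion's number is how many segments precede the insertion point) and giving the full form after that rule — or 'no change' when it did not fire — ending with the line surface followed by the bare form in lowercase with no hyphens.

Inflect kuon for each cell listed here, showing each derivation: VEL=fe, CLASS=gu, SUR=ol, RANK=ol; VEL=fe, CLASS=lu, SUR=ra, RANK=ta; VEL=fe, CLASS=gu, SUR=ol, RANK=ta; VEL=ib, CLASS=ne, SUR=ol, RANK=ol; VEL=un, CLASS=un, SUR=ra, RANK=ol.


cell VEL=fe, CLASS=gu, SUR=ol, RANK=ol:
underlying: kuon-f-on-bef-nen
1. 0 -> i / C _ C: inserts after position(s) 4, 7, 10: kuonifonibefinen
2. k -> g, p -> b, t -> d / V _ V: no change
surface: kuonifonibefinen

cell VEL=fe, CLASS=lu, SUR=ra, RANK=ta:
underlying: kuon-p-on-mu-oru
1. 0 -> i / C _ C: inserts after position(s) 4, 7: kuoniponimuoru
2. k -> g, p -> b, t -> d / V _ V: fires at position(s) 6: kuonibonimuoru
surface: kuonibonimuoru

cell VEL=fe, CLASS=gu, SUR=ol, RANK=ta:
underlying: kuon-f-on-bef-oru
1. 0 -> i / C _ C: inserts after position(s) 4, 7: kuonifonibeforu
2. k -> g, p -> b, t -> d / V _ V: no change
surface: kuonifonibeforu

cell VEL=ib, CLASS=ne, SUR=ol, RANK=ol:
underlying: kuon-pe-fe-bef-nen
1. 0 -> i / C _ C: inserts after position(s) 4, 11: kuonipefebefinen
2. k -> g, p -> b, t -> d / V _ V: fires at position(s) 6: kuonibefebefinen
surface: kuonibefebefinen

cell VEL=un, CLASS=un, SUR=ra, RANK=ol:
underlying: kuon-k-ti-mu-nen
1. 0 -> i / C _ C: inserts after position(s) 4, 5: kuonikitimunen
2. k -> g, p -> b, t -> d / V _ V: fires at position(s) 6, 8: kuonigidimunen
surface: kuonigidimunen


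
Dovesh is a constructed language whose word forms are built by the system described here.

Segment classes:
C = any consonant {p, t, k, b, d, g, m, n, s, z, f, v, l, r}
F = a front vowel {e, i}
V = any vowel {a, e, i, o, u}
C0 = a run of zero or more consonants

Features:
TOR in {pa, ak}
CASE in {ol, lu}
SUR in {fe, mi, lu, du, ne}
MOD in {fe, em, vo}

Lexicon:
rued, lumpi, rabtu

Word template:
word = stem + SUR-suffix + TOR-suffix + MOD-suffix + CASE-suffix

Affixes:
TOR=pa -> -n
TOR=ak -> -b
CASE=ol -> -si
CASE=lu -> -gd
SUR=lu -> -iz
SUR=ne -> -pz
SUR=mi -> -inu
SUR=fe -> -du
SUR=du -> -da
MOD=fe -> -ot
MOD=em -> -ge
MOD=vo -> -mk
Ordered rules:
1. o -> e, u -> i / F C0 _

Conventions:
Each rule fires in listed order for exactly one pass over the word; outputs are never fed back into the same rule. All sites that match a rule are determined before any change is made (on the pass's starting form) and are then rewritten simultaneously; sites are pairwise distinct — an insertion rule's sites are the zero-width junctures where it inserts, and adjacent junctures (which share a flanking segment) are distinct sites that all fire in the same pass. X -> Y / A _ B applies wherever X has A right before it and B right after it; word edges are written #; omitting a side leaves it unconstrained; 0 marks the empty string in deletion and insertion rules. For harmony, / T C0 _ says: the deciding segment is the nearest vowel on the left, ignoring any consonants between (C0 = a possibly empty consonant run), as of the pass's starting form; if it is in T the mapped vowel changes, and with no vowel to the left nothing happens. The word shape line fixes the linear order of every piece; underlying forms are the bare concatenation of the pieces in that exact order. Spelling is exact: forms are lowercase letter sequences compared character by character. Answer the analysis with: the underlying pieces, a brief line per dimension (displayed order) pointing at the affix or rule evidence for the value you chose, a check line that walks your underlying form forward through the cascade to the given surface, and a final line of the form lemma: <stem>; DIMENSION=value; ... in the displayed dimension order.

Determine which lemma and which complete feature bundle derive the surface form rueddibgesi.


underlying: rued-du-b-ge-si
TOR=ak - signalled by the affix -b
CASE=ol - signalled by the affix -si
SUR=fe - signalled by the affix -du
MOD=em - signalled by the affix -ge
check: rueddubgesi -> rueddibgesi
lemma: rued; TOR=ak; CASE=ol; SUR=fe; MOD=em


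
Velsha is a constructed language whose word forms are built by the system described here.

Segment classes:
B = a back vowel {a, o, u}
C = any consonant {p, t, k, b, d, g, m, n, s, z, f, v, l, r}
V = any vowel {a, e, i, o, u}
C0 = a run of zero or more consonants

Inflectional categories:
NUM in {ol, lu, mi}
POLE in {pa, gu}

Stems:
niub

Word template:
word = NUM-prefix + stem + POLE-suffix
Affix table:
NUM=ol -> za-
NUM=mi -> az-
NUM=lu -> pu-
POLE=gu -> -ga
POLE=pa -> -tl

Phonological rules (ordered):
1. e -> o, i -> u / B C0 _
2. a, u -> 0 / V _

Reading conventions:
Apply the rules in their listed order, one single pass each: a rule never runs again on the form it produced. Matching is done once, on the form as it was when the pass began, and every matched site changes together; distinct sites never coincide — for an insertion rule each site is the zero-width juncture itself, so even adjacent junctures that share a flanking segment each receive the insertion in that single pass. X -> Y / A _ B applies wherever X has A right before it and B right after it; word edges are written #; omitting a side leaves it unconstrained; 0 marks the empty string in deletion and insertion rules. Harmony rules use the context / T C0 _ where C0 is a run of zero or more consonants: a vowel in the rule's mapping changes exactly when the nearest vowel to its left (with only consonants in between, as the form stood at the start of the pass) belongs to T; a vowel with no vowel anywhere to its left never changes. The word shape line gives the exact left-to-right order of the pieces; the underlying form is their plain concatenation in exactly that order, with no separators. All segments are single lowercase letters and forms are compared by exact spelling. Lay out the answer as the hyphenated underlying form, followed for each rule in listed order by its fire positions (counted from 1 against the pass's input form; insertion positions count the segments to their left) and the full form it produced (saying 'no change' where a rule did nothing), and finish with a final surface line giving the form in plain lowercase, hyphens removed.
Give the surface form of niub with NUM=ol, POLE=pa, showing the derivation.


underlying: za-niub-tl
1. e -> o, i -> u / B C0 _: fires at position(s) 4: zanuubtl
2. a, u -> 0 / V _: fires at position(s) 5: zanubtl
surface: zanubtl


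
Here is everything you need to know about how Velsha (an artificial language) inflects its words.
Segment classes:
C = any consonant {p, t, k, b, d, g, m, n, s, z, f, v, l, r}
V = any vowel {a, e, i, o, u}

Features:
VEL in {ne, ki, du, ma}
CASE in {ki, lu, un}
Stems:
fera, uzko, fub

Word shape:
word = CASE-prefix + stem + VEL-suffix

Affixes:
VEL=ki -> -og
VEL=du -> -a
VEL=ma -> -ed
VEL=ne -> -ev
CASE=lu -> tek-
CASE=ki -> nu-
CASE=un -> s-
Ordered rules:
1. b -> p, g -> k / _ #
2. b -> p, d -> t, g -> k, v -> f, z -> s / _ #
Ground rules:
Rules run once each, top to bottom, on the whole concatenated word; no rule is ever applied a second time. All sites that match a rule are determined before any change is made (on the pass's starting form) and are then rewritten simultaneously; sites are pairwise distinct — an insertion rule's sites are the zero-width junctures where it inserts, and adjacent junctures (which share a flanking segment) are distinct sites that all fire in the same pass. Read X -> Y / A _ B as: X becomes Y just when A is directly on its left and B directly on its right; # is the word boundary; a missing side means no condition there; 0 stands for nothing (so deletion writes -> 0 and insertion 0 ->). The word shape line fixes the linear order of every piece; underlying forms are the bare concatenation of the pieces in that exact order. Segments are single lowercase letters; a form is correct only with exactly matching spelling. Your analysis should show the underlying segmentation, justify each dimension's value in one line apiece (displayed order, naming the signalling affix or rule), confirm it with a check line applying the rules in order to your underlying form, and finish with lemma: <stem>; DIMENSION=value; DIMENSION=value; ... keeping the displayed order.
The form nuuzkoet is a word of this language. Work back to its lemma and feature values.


underlying: nu-uzko-ed
VEL=ma - signalled by the affix -ed
CASE=ki - signalled by the affix nu-
check: nuuzkoed -> nuuzkoed -> nuuzkoet
lemma: uzko; VEL=ma; CASE=ki


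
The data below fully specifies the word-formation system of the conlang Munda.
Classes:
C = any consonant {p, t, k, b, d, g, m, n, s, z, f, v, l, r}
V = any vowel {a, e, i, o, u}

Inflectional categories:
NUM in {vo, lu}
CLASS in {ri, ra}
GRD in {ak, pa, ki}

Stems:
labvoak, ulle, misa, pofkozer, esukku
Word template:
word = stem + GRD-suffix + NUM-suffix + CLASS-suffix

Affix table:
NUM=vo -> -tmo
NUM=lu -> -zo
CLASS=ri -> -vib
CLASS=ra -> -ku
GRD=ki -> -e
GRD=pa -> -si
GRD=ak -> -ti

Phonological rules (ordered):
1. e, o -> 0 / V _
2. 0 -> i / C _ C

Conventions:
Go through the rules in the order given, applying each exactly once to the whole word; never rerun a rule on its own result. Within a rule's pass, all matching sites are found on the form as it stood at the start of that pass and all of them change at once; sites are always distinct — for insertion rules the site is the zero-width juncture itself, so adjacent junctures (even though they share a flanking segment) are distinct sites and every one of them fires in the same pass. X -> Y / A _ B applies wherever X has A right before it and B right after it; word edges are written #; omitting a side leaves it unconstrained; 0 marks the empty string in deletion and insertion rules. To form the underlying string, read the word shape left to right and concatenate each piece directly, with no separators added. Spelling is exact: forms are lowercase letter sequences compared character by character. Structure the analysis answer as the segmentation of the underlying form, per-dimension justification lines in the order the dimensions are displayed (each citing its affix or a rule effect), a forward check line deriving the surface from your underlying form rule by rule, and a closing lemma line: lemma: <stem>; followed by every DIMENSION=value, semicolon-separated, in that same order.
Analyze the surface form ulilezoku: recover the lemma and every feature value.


underlying: ulle-e-zo-ku
NUM=lu - signalled by the affix -zo
CLASS=ra - signalled by the affix -ku
GRD=ki - signalled by the affix -e
check: ulleezoku -> ullezoku -> ulilezoku
lemma: ulle; NUM=lu; CLASS=ra; GRD=ki


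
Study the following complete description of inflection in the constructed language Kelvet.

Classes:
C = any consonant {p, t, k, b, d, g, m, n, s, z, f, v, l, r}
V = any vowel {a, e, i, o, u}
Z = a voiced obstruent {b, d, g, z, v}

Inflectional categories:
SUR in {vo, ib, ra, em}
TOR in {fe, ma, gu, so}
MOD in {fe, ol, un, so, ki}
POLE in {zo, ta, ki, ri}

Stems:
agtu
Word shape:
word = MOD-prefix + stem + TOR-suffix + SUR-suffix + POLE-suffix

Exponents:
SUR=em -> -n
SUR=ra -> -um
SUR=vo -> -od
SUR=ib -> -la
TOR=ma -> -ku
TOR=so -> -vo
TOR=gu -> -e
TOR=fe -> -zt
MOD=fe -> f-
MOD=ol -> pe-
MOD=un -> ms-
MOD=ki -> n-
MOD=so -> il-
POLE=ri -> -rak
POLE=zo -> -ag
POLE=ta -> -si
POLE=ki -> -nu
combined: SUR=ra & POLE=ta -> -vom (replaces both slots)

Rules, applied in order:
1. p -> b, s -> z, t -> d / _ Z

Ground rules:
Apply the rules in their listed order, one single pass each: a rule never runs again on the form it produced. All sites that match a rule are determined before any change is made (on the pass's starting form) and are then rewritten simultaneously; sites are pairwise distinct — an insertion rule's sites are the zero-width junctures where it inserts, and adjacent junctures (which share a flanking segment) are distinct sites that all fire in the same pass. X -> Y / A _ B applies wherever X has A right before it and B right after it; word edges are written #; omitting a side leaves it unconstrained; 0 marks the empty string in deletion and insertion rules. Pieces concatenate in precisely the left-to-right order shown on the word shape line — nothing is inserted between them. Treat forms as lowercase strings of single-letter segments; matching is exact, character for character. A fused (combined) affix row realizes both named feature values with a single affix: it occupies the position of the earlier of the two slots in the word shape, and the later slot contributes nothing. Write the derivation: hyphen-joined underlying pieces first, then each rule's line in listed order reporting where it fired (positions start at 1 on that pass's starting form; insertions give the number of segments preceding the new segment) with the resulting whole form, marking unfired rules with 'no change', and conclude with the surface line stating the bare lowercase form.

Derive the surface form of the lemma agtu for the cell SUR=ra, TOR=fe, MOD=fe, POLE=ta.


underlying: f-agtu-zt-vom
1. p -> b, s -> z, t -> d / _ Z: fires at position(s) 7: fagtuzdvom
surface: fagtuzdvom


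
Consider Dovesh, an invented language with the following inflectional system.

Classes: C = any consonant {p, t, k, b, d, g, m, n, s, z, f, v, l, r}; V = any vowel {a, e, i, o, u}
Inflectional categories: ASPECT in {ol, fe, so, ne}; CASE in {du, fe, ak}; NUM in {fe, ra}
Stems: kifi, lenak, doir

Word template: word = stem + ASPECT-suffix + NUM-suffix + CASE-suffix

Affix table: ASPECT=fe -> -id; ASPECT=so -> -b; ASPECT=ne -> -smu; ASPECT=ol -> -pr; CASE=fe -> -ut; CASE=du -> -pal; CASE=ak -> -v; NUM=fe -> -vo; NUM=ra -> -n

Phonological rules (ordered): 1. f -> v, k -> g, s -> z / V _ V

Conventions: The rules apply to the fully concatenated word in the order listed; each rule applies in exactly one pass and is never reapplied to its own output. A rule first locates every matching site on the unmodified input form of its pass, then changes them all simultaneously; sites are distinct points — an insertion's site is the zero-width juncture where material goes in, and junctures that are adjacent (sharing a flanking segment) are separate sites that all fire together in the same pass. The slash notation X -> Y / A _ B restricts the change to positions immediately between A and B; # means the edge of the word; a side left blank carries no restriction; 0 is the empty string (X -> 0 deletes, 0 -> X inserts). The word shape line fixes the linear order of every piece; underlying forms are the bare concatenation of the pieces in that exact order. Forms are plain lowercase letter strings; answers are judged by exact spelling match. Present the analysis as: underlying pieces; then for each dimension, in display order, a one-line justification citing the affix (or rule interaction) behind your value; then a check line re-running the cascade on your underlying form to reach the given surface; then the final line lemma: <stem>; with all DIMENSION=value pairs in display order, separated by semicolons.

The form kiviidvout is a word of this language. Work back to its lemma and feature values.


underlying: kifi-id-vo-ut
ASPECT=fe - signalled by the affix -id
CASE=fe - signalled by the affix -ut
NUM=fe - signalled by the affix -vo
check: kifiidvout -> kiviidvout
lemma: kifi; ASPECT=fe; CASE=fe; NUM=fe


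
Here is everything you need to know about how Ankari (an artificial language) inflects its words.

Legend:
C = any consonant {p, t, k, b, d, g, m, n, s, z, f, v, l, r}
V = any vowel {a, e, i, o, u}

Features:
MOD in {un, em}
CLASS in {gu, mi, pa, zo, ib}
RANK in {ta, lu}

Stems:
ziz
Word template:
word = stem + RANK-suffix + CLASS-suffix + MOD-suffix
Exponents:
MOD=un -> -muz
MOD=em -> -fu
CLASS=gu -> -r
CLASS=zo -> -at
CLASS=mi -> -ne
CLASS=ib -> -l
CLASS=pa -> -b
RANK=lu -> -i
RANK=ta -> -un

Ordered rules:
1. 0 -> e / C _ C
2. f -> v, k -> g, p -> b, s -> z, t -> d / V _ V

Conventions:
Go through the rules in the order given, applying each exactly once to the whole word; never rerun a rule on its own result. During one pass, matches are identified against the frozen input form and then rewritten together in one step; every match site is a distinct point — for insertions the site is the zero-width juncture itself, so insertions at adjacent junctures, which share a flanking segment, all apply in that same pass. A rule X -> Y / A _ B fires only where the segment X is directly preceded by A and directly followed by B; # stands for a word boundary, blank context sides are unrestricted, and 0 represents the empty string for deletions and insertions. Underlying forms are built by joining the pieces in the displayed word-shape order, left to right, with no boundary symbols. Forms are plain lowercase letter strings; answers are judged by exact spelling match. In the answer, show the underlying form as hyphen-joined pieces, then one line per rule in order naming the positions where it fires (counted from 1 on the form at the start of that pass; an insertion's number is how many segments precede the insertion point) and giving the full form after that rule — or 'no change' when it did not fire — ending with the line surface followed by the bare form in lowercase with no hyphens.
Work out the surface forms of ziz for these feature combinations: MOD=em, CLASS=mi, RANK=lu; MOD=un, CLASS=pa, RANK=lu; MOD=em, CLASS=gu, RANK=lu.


cell MOD=em, CLASS=mi, RANK=lu:
underlying: ziz-i-ne-fu
1. 0 -> e / C _ C: no change
2. f -> v, k -> g, p -> b, s -> z, t -> d / V _ V: fires at position(s) 7: zizinevu
surface: zizinevu

cell MOD=un, CLASS=pa, RANK=lu:
underlying: ziz-i-b-muz
1. 0 -> e / C _ C: inserts after position(s) 5: zizibemuz
2. f -> v, k -> g, p -> b, s -> z, t -> d / V _ V: no change
surface: zizibemuz

cell MOD=em, CLASS=gu, RANK=lu:
underlying: ziz-i-r-fu
1. 0 -> e / C _ C: inserts after position(s) 5: zizirefu
2. f -> v, k -> g, p -> b, s -> z, t -> d / V _ V: fires at position(s) 7: zizirevu
surface: zizirevu


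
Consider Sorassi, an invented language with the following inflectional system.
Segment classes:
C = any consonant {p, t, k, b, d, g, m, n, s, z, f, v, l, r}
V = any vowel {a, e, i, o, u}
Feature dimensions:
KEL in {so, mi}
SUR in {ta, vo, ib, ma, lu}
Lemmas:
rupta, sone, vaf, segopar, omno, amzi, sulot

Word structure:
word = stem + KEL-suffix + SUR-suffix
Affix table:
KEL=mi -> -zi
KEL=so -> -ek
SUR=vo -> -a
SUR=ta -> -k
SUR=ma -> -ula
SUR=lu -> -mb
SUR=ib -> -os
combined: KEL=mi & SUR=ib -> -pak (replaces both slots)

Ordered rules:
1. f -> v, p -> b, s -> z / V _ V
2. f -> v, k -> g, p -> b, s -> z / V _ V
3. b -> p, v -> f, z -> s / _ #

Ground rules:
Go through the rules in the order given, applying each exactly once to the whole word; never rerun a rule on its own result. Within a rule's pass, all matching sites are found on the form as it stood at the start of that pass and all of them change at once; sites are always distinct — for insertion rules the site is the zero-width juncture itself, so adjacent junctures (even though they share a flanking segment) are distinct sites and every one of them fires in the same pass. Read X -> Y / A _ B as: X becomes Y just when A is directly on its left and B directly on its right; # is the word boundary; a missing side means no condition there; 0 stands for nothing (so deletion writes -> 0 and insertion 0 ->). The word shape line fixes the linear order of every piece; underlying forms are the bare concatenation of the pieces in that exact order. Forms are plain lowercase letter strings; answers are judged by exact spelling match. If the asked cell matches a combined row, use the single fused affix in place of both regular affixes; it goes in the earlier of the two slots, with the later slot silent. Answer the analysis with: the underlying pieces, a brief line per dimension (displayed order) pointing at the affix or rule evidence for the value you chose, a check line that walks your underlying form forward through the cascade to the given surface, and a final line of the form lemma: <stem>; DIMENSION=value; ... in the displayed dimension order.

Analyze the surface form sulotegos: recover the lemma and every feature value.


underlying: sulot-ek-os
KEL=so - signalled by the affix -ek
SUR=ib - signalled by the affix -os
check: sulotekos -> sulotekos -> sulotegos -> sulotegos
lemma: sulot; KEL=so; SUR=ib


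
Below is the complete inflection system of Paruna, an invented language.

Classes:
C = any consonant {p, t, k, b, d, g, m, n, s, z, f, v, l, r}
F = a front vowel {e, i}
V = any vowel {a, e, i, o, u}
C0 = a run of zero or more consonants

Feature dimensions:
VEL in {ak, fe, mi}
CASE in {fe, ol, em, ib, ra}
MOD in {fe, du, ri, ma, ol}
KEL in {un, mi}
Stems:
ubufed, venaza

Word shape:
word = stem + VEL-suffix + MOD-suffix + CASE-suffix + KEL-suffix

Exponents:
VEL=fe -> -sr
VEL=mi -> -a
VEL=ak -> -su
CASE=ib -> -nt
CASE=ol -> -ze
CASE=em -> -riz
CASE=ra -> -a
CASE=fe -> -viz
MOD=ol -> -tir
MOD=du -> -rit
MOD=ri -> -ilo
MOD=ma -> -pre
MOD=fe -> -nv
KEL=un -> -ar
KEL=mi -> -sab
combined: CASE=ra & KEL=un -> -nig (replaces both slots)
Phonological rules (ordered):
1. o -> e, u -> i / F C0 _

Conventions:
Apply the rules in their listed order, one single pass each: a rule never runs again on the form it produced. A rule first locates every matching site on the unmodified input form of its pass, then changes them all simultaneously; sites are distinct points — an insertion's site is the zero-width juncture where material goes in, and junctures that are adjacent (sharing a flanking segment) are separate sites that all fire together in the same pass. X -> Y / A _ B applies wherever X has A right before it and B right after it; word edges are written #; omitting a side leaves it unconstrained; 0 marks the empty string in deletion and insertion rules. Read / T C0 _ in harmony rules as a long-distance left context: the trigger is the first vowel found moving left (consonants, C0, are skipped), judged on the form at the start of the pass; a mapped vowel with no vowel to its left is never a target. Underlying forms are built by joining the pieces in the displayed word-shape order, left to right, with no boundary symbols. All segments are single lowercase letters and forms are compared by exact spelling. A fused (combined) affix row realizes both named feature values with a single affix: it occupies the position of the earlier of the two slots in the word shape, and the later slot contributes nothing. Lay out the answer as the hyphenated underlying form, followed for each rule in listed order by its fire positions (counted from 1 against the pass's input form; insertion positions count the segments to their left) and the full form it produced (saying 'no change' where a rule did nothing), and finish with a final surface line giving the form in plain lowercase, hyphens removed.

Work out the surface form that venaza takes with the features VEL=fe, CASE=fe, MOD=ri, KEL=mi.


underlying: venaza-sr-ilo-viz-sab
1. o -> e, u -> i / F C0 _: fires at position(s) 11: venazasrilevizsab
surface: venazasrilevizsab


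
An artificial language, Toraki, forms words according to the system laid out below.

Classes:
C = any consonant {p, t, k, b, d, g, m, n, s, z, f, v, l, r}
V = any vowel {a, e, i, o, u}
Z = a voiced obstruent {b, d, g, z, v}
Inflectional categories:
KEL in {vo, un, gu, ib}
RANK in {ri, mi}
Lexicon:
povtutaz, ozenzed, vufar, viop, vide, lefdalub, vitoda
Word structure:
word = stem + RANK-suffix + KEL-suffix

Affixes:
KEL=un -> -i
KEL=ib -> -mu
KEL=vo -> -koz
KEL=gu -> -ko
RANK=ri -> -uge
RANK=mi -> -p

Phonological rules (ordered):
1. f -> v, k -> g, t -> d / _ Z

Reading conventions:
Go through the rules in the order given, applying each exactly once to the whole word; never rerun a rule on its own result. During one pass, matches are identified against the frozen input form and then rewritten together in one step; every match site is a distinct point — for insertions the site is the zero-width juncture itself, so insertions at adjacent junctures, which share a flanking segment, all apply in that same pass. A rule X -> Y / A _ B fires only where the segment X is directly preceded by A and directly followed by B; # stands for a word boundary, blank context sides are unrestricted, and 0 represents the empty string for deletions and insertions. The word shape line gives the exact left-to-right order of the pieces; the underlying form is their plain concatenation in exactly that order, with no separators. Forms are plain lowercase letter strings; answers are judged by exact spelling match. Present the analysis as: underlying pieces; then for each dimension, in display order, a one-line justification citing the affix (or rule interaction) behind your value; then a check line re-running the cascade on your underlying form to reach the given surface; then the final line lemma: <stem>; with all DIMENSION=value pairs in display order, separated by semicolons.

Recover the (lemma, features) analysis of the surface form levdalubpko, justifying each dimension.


underlying: lefdalub-p-ko
KEL=gu - signalled by the affix -ko
RANK=mi - signalled by the affix -p
check: lefdalubpko -> levdalubpko
lemma: lefdalub; KEL=gu; RANK=mi


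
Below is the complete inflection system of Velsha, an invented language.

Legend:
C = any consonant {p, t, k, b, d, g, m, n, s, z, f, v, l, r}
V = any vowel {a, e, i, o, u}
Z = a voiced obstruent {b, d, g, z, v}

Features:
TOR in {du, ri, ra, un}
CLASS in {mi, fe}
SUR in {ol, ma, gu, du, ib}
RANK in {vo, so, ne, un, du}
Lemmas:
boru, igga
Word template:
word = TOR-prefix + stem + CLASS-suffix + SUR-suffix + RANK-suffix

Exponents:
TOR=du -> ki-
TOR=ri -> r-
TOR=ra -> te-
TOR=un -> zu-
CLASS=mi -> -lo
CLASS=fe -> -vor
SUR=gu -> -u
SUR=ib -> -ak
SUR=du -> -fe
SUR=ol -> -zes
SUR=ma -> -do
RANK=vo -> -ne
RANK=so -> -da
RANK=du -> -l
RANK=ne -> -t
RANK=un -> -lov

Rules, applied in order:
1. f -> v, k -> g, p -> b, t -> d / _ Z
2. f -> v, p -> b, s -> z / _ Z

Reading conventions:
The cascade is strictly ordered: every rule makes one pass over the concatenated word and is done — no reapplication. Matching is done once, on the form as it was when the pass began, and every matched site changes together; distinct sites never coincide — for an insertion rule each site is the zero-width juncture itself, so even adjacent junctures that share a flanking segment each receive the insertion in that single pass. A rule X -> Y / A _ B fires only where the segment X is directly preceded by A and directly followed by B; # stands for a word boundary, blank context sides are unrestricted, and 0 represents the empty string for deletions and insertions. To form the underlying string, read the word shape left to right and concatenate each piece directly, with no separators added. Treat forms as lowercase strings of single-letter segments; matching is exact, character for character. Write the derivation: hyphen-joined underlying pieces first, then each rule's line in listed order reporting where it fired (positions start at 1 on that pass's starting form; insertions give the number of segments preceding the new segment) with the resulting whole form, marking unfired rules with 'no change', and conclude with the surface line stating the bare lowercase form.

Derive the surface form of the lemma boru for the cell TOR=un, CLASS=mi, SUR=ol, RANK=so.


underlying: zu-boru-lo-zes-da
1. f -> v, k -> g, p -> b, t -> d / _ Z: no change
2. f -> v, p -> b, s -> z / _ Z: fires at position(s) 11: zuborulozezda
surface: zuborulozezda


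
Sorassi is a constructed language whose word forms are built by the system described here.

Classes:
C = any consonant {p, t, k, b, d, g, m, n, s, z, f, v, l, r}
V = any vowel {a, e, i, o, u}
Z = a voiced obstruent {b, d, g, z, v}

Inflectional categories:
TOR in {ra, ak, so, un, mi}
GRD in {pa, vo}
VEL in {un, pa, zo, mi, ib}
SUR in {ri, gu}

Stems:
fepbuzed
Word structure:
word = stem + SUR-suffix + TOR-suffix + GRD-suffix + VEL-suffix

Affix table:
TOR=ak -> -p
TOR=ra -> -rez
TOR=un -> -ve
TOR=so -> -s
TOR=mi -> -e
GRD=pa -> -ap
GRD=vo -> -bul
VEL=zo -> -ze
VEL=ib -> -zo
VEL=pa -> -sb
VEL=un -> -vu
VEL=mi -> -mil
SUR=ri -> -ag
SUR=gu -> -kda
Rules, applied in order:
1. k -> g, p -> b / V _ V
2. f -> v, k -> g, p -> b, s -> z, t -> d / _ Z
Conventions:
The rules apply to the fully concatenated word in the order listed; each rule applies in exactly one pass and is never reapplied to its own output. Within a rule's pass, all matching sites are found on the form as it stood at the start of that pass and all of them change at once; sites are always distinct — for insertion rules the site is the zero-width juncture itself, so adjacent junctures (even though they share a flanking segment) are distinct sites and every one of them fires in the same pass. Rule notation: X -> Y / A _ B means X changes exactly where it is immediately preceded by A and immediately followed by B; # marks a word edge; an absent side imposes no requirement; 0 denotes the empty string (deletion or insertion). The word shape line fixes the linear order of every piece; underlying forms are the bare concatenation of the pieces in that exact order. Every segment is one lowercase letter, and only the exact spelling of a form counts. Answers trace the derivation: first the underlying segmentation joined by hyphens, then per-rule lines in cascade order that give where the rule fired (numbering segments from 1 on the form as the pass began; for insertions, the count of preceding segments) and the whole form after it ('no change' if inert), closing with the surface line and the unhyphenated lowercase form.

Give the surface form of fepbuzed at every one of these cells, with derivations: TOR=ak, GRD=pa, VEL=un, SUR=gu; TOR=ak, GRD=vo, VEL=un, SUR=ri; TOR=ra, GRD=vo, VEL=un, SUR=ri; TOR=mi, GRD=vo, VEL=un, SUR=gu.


cell TOR=ak, GRD=pa, VEL=un, SUR=gu:
underlying: fepbuzed-kda-p-ap-vu
1. k -> g, p -> b / V _ V: fires at position(s) 12: fepbuzedkdabapvu
2. f -> v, k -> g, p -> b, s -> z, t -> d / _ Z: fires at position(s) 3, 9, 14: febbuzedgdababvu
surface: febbuzedgdababvu

cell TOR=ak, GRD=vo, VEL=un, SUR=ri:
underlying: fepbuzed-ag-p-bul-vu
1. k -> g, p -> b / V _ V: no change
2. f -> v, k -> g, p -> b, s -> z, t -> d / _ Z: fires at position(s) 3, 11: febbuzedagbbulvu
surface: febbuzedagbbulvu

cell TOR=ra, GRD=vo, VEL=un, SUR=ri:
underlying: fepbuzed-ag-rez-bul-vu
1. k -> g, p -> b / V _ V: no change
2. f -> v, k -> g, p -> b, s -> z, t -> d / _ Z: fires at position(s) 3: febbuzedagrezbulvu
surface: febbuzedagrezbulvu

cell TOR=mi, GRD=vo, VEL=un, SUR=gu:
underlying: fepbuzed-kda-e-bul-vu
1. k -> g, p -> b / V _ V: no change
2. f -> v, k -> g, p -> b, s -> z, t -> d / _ Z: fires at position(s) 3, 9: febbuzedgdaebulvu
surface: febbuzedgdaebulvu


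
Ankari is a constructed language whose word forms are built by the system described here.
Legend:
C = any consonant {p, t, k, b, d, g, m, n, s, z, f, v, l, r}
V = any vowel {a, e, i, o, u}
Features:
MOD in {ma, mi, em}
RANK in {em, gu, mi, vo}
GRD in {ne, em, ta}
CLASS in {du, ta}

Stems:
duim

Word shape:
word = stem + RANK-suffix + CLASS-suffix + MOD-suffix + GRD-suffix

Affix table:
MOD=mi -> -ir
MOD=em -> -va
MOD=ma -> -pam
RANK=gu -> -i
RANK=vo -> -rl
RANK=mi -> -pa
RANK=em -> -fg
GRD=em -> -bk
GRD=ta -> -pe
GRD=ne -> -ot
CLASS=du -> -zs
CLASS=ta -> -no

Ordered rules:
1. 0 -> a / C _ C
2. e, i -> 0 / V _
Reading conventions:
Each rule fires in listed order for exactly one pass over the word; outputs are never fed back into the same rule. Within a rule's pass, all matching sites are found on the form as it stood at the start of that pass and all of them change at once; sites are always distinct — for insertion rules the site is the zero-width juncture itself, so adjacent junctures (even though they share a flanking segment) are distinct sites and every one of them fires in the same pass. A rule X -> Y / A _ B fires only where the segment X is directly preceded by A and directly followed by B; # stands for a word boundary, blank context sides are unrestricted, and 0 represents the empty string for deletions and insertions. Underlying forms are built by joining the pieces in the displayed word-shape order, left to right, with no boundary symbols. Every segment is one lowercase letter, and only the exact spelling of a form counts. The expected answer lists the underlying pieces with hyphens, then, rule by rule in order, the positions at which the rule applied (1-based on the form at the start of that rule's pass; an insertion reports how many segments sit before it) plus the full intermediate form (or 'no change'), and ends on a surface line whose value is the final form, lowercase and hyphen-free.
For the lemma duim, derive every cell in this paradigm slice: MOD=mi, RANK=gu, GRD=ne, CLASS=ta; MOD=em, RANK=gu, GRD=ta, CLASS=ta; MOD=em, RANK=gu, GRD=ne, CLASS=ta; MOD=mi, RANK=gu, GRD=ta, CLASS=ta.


cell MOD=mi, RANK=gu, GRD=ne, CLASS=ta:
underlying: duim-i-no-ir-ot
1. 0 -> a / C _ C: no change
2. e, i -> 0 / V _: fires at position(s) 3, 8: duminorot
surface: duminorot

cell MOD=em, RANK=gu, GRD=ta, CLASS=ta:
underlying: duim-i-no-va-pe
1. 0 -> a / C _ C: no change
2. e, i -> 0 / V _: fires at position(s) 3: duminovape
surface: duminovape

cell MOD=em, RANK=gu, GRD=ne, CLASS=ta:
underlying: duim-i-no-va-ot
1. 0 -> a / C _ C: no change
2. e, i -> 0 / V _: fires at position(s) 3: duminovaot
surface: duminovaot

cell MOD=mi, RANK=gu, GRD=ta, CLASS=ta:
underlying: duim-i-no-ir-pe
1. 0 -> a / C _ C: inserts after position(s) 9: duiminoirape
2. e, i -> 0 / V _: fires at position(s) 3, 8: duminorape
surface: duminorape


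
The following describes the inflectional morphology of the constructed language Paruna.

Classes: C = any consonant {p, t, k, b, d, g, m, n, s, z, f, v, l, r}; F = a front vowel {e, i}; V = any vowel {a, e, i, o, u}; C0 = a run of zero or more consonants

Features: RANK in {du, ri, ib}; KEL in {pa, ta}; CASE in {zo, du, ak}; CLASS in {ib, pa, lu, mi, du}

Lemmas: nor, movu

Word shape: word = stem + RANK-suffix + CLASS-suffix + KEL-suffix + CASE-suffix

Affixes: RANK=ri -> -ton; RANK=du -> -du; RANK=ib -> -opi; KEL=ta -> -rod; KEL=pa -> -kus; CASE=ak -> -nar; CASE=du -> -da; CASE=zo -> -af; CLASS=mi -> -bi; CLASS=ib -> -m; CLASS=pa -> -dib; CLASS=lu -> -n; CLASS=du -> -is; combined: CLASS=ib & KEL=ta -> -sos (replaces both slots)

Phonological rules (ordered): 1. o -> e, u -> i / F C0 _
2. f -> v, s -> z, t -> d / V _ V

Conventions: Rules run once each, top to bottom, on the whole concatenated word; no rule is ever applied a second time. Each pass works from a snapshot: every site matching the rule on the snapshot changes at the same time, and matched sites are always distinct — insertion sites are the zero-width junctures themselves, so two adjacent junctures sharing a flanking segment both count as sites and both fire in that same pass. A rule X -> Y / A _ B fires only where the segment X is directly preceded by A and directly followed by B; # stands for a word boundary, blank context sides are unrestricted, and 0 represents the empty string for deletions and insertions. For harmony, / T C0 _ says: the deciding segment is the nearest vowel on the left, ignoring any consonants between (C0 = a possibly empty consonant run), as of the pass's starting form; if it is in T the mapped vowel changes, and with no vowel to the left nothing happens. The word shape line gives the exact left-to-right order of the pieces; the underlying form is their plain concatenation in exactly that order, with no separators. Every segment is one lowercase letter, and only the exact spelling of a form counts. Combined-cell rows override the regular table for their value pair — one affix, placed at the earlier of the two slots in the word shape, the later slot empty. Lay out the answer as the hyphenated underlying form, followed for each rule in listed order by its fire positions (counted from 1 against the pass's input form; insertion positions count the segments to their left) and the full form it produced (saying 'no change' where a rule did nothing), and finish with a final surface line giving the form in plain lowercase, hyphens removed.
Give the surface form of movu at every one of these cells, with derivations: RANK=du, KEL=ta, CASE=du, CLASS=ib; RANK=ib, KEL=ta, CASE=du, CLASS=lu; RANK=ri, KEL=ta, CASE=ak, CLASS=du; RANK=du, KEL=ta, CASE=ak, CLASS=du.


cell RANK=du, KEL=ta, CASE=du, CLASS=ib:
underlying: movu-du-sos-da
1. o -> e, u -> i / F C0 _: no change
2. f -> v, s -> z, t -> d / V _ V: fires at position(s) 7: movuduzosda
surface: movuduzosda

cell RANK=ib, KEL=ta, CASE=du, CLASS=lu:
underlying: movu-opi-n-rod-da
1. o -> e, u -> i / F C0 _: fires at position(s) 10: movuopinredda
2. f -> v, s -> z, t -> d / V _ V: no change
surface: movuopinredda

cell RANK=ri, KEL=ta, CASE=ak, CLASS=du:
underlying: movu-ton-is-rod-nar
1. o -> e, u -> i / F C0 _: fires at position(s) 11: movutonisrednar
2. f -> v, s -> z, t -> d / V _ V: fires at position(s) 5: movudonisrednar
surface: movudonisrednar

cell RANK=du, KEL=ta, CASE=ak, CLASS=du:
underlying: movu-du-is-rod-nar
1. o -> e, u -> i / F C0 _: fires at position(s) 10: movuduisrednar
2. f -> v, s -> z, t -> d / V _ V: no change
surface: movuduisrednar


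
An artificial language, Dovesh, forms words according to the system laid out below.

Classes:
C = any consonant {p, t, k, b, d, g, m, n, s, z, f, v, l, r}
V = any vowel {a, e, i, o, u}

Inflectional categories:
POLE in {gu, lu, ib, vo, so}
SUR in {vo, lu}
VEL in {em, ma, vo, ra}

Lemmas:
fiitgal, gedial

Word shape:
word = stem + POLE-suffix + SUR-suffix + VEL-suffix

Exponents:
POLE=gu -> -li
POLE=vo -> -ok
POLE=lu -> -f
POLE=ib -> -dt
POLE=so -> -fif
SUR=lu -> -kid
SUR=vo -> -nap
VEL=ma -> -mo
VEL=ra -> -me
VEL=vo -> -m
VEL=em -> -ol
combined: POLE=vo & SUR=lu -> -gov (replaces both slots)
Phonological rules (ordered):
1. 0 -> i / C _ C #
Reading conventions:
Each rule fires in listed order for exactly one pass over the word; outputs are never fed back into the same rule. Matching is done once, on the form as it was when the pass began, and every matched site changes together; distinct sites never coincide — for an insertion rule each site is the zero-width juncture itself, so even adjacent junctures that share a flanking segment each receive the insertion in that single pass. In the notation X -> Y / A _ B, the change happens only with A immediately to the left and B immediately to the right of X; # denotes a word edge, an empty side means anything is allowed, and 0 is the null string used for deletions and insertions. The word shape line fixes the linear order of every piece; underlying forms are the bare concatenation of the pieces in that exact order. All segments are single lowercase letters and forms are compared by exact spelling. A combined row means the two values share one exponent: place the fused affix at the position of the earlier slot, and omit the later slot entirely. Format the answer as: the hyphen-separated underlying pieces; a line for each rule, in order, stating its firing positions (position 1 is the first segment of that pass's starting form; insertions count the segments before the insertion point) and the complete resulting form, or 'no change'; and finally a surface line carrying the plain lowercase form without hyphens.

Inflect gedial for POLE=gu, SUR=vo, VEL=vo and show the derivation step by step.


underlying: gedial-li-nap-m
1. 0 -> i / C _ C #: inserts after position(s) 11: gediallinapim
surface: gediallinapim
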